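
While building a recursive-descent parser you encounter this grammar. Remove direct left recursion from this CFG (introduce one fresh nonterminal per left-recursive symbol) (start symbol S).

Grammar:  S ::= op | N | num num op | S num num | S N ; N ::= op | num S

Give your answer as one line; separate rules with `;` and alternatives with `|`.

S ::= op S' | N S' | num num op S'; N ::= op | num S; S' ::= num num S' | N S' | epsilon

Left recursion appears on S.
For S: α = {num num, N}, β = {op, N, num num op}. Rewrite as S → β S' and S' → α S' | ε.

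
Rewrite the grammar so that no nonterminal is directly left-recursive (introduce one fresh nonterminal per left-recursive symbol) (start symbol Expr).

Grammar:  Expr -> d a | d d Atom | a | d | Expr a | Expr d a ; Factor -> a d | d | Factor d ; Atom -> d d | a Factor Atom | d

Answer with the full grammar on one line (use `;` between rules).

Expr -> d a Expr1 | d d Atom Expr1 | a Expr1 | d Expr1; Factor -> a d Factor1 | d Factor1; Atom -> d d | a Factor Atom | d; Expr1 -> a Expr1 | d a Expr1 | ε; Factor1 -> d Factor1 | ε

Expr, Factor are directly left-recursive.
For Expr: α = {a, d a}, β = {d a, d d Atom, a, d}. Rewrite as Expr → β Expr1 and Expr1 → α Expr1 | ε.
For Factor: α = {d}, β = {a d, d}. Rewrite as Factor → β Factor1 and Factor1 → α Factor1 | ε.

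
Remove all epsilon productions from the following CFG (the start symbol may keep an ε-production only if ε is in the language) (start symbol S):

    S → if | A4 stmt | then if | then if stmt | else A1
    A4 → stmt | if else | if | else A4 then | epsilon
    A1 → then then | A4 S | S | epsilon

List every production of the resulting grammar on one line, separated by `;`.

S → if | A4 stmt | stmt | then if | then if stmt | else A1 | else; A4 → stmt | if else | if | else A4 then | else then; A1 → then then | A4 S | S

The nullable symbols are {A1, A4}.
ε ∉ L(G), so no ε-production is kept.
Expand every rule over subsets of its nullable positions: S → A4 stmt gives A4 stmt | stmt. S → else A1 gives else A1 | else. A4 → else A4 then gives else A4 then | else then. A1 → A4 S gives A4 S | S.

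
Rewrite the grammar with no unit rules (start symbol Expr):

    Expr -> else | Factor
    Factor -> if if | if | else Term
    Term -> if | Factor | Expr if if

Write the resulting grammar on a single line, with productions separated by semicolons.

Unit pairs: Expr ⇒* {Factor}; Term ⇒* {Factor}.
Replace each nonterminal's rules with the union of the non-unit rules of every nonterminal it unit-derives.

Expr -> if if | if | else Term | else; Factor -> if if | if | else Term; Term -> if | Expr if if | if if | else Term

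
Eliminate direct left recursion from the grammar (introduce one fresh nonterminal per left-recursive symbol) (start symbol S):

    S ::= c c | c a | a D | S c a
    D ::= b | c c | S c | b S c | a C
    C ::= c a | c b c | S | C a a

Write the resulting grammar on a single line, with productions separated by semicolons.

Left recursion appears on S, C.
For S: α = {c a}, β = {c c, c a, a D}. Rewrite as S → β S' and S' → α S' | ε.
For C: α = {a a}, β = {c a, c b c, S}. Rewrite as C → β C' and C' → α C' | ε.

S ::= c c S' | c a S' | a D S'; D ::= b | c c | S c | b S c | a C; C ::= c a C' | c b c C' | S C'; S' ::= c a S' | ε; C' ::= a a C' | ε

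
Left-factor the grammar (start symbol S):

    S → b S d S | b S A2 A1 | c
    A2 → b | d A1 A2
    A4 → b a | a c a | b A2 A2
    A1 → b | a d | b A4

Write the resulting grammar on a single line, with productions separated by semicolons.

S has alternatives sharing prefix 'b S': factor to S → b S S' with S' → d S | A2 A1.
A4 has alternatives sharing prefix 'b': factor to A4 → b A4' with A4' → a | A2 A2.
A1 has alternatives sharing prefix 'b': factor to A1 → b A1' with A1' → ε | A4.

S → c | b S S'; A2 → b | d A1 A2; A4 → a c a | b A4'; A1 → a d | b A1'; S' → d S | A2 A1; A4' → a | A2 A2; A1' → ε | A4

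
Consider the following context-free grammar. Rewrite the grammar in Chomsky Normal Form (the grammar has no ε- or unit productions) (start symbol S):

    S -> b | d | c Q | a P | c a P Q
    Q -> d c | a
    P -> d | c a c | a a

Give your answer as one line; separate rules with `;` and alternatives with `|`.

S -> b | d | X1 Q | X2 P | X1 Y1; Q -> X3 X1 | a; P -> d | X1 Y3 | X2 X2; X1 -> c; X2 -> a; X3 -> d; Y1 -> X2 Y2; Y2 -> P Q; Y3 -> X2 X1

Introduce a nonterminal for each terminal appearing in a rule of length ≥ 2: X1 → c, X2 → a, X3 → d.
Binarize each right-hand side of length ≥ 3 by chaining fresh nonterminals (Y1, Y2, …): affected rules were S → X1 X2 P Q; P → X1 X2 X1.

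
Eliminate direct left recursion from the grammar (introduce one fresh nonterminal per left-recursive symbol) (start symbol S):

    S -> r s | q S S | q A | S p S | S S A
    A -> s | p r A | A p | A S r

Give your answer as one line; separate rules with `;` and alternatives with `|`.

Directly left-recursive nonterminals: S, A.
For S: α = {p S, S A}, β = {r s, q S S, q A}. Rewrite as S → β S' and S' → α S' | ε.
For A: α = {p, S r}, β = {s, p r A}. Rewrite as A → β A' and A' → α A' | ε.

S -> r s S' | q S S S' | q A S'; A -> s A' | p r A A'; S' -> p S S' | S A S' | ε; A' -> p A' | S r A' | ε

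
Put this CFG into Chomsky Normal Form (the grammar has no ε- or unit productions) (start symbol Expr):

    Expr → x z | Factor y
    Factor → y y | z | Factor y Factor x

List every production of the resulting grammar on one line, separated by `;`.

Expr → X1 X2 | Factor X3; Factor → X3 X3 | z | Factor Y1; X1 → x; X2 → z; X3 → y; Y1 → X3 Y2; Y2 → Factor X1

Introduce a nonterminal for each terminal appearing in a rule of length ≥ 2: X1 → x, X2 → z, X3 → y.
Binarize each right-hand side of length ≥ 3 by chaining fresh nonterminals (Y1, Y2, …): affected rules were Factor → Factor X3 Factor X1.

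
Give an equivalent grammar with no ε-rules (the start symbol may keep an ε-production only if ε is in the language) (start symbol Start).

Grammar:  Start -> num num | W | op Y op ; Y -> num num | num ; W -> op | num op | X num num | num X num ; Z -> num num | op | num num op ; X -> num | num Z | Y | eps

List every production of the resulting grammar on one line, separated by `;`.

Start -> num num | W | op Y op; Y -> num num | num; W -> op | num op | X num num | num num | num X num; Z -> num num | op | num num op; X -> num | num Z | Y

Nullable nonterminals: {X}.
ε ∉ L(G), so no ε-production is kept.
Add the nullable-subset variants: W → X num num gives X num num | num num.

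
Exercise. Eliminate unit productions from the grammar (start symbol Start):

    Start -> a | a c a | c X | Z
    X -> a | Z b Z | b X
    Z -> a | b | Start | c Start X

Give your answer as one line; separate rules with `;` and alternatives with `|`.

Unit pairs: Start ⇒* {Z}; Z ⇒* {Start}.
Replace each nonterminal's rules with the union of the non-unit rules of every nonterminal it unit-derives.

Start -> a | b | c Start X | a c a | c X; X -> a | Z b Z | b X; Z -> a | b | c Start X | a c a | c X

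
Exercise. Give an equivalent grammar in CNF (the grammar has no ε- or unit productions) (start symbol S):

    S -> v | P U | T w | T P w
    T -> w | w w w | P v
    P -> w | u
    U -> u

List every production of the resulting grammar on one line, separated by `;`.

Introduce a nonterminal for each terminal appearing in a rule of length ≥ 2: X1 → w, X2 → v.
Binarize each right-hand side of length ≥ 3 by chaining fresh nonterminals (Y1, Y2, …): affected rules were S → T P X1; T → X1 X1 X1.

S -> v | P U | T X1 | T Y1; T -> w | X1 Y2 | P X2; P -> w | u; U -> u; X1 -> w; X2 -> v; Y1 -> P X1; Y2 -> X1 X1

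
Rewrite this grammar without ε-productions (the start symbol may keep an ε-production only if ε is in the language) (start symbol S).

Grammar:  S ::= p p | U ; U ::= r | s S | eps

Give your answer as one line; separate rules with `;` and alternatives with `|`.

S ::= p p | U | ε; U ::= r | s S | s

Nullable set = {S, U}.
ε ∈ L(G) since S is nullable, so keep S → ε.
Expand every rule over subsets of its nullable positions: U → s S gives s S | s.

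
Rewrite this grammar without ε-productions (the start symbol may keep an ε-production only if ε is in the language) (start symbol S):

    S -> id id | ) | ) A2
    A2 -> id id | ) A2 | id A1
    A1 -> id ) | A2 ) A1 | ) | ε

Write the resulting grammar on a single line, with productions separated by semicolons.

Nullable set = {A1}.
ε ∉ L(G), so no ε-production is kept.
Expand every rule over subsets of its nullable positions: A2 → id A1 gives id A1 | id. A1 → A2 ) A1 gives A2 ) A1 | A2 ).

S -> id id | ) | ) A2; A2 -> id id | ) A2 | id A1 | id; A1 -> id ) | A2 ) A1 | A2 ) | )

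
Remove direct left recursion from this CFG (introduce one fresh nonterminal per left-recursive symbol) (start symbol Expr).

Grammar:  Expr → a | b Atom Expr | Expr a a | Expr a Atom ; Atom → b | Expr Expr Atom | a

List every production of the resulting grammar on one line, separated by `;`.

Left recursion appears on Expr.
For Expr: α = {a a, a Atom}, β = {a, b Atom Expr}. Rewrite as Expr → β Expr1 and Expr1 → α Expr1 | ε.

Expr → a Expr1 | b Atom Expr Expr1; Atom → b | Expr Expr Atom | a; Expr1 → a a Expr1 | a Atom Expr1 | ε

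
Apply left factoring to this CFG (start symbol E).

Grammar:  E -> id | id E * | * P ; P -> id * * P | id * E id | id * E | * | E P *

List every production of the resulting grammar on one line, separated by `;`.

E -> * P | id E'; P -> * | E P * | id * P'; E' -> ε | E *; P' -> * P | E P''; P'' -> id | ε

E has alternatives sharing prefix 'id': factor to E → id E' with E' → ε | E *.
P has alternatives sharing prefix 'id *': factor to P → id * P' with P' → * P | E id | E.
P' has alternatives sharing prefix 'E': factor to P' → E P'' with P'' → id | ε.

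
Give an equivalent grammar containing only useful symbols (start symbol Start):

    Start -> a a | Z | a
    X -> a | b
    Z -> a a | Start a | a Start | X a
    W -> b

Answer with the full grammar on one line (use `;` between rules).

Start -> a a | Z | a; X -> a | b; Z -> a a | Start a | a Start | X a

Generating nonterminals: {Start, W, X, Z}.
Reachable from Start after that: {Start, X, Z}.
Removed useless symbols: {W} and every production mentioning them.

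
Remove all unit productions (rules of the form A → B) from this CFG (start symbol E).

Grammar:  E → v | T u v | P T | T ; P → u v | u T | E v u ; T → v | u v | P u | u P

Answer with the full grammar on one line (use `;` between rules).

Unit pairs: E ⇒* {T}.
For every A with A ⇒* B via unit rules, add B's non-unit alternatives to A; then delete every rule of the form X → Y.

E → v | T u v | P T | u v | P u | u P; P → u v | u T | E v u; T → v | u v | P u | u P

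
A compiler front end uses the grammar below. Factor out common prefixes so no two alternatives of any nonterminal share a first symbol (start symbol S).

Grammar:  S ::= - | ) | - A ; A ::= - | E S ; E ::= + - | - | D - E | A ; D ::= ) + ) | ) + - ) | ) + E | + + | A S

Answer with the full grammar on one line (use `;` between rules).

S has alternatives sharing prefix '-': factor to S → - S' with S' → ε | A.
D has alternatives sharing prefix ') +': factor to D → ) + D' with D' → ) | - ) | E.

S ::= ) | - S'; A ::= - | E S; E ::= + - | - | D - E | A; D ::= + + | A S | ) + D'; S' ::= ε | A; D' ::= ) | - ) | E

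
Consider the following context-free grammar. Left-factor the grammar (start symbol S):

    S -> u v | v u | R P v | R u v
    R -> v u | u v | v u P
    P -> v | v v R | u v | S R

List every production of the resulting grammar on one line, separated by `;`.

S has alternatives sharing prefix 'R': factor to S → R S' with S' → P v | u v.
R has alternatives sharing prefix 'v u': factor to R → v u R' with R' → ε | P.
P has alternatives sharing prefix 'v': factor to P → v P' with P' → ε | v R.

S -> u v | v u | R S'; R -> u v | v u R'; P -> u v | S R | v P'; S' -> P v | u v; R' -> ε | P; P' -> ε | v R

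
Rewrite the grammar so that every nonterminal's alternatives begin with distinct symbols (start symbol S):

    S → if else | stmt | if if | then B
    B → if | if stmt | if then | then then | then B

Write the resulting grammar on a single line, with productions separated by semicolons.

S → stmt | then B | if S'; B → if B' | then B''; S' → else | if; B' → ε | stmt | then; B'' → then | B

S has alternatives sharing prefix 'if': factor to S → if S' with S' → else | if.
B has alternatives sharing prefix 'if': factor to B → if B' with B' → ε | stmt | then.
B has alternatives sharing prefix 'then': factor to B → then B'' with B'' → then | B.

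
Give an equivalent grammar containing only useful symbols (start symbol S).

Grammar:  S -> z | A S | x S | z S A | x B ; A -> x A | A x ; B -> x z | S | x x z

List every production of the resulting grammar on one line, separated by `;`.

Generating nonterminals: {B, S}.
Reachable from S after that: {B, S}.
Removed useless symbols: {A} and every production mentioning them.

S -> z | x S | x B; B -> x z | S | x x z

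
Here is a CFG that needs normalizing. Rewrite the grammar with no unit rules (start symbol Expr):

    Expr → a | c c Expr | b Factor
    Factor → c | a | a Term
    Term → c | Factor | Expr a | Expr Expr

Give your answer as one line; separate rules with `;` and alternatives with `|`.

Unit pairs: Term ⇒* {Factor}.
For every A with A ⇒* B via unit rules, add B's non-unit alternatives to A; then delete every rule of the form X → Y.

Expr → a | c c Expr | b Factor; Factor → c | a | a Term; Term → c | Expr a | Expr Expr | a | a Term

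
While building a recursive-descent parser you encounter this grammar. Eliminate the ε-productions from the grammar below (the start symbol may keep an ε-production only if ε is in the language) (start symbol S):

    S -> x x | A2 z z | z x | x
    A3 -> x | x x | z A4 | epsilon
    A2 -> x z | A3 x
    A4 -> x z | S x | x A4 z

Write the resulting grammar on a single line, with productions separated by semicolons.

S -> x x | A2 z z | z x | x; A3 -> x | x x | z A4; A2 -> x z | A3 x | x; A4 -> x z | S x | x A4 z

The nullable symbols are {A3}.
ε ∉ L(G), so no ε-production is kept.
For each production, add variants omitting each subset of nullable occurrences: A2 → A3 x gives A3 x | x.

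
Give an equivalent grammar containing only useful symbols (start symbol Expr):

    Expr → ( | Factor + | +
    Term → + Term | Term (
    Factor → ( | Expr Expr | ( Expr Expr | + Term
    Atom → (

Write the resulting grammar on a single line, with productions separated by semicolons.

Generating nonterminals: {Atom, Expr, Factor}.
Reachable from Expr after that: {Expr, Factor}.
Removed useless symbols: {Atom, Term} and every production mentioning them.

Expr → ( | Factor + | +; Factor → ( | Expr Expr | ( Expr Expr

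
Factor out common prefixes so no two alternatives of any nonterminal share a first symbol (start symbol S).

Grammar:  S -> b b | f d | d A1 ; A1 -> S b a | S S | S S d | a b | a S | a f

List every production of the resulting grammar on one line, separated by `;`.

A1 has alternatives sharing prefix 'S': factor to A1 → S A1' with A1' → b a | S | S d.
A1 has alternatives sharing prefix 'a': factor to A1 → a A1'' with A1'' → b | S | f.
A1' has alternatives sharing prefix 'S': factor to A1' → S A1''' with A1''' → ε | d.

S -> b b | f d | d A1; A1 -> S A1' | a A1''; A1' -> b a | S A1'''; A1'' -> b | S | f; A1''' -> ε | d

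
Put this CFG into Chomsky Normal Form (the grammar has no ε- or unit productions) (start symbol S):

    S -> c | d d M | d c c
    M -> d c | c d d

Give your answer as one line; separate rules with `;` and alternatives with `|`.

Introduce a nonterminal for each terminal appearing in a rule of length ≥ 2: X1 → d, X2 → c.
Binarize each right-hand side of length ≥ 3 by chaining fresh nonterminals (Y1, Y2, …): affected rules were S → X1 X1 M; S → X1 X2 X2; M → X2 X1 X1.

S -> c | X1 Y1 | X1 Y2; M -> X1 X2 | X2 Y3; X1 -> d; X2 -> c; Y1 -> X1 M; Y2 -> X2 X2; Y3 -> X1 X1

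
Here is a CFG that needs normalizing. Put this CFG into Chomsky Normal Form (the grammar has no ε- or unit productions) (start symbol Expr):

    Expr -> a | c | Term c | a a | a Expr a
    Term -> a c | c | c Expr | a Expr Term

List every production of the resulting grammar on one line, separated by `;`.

Introduce a nonterminal for each terminal appearing in a rule of length ≥ 2: X1 → c, X2 → a.
Binarize each right-hand side of length ≥ 3 by chaining fresh nonterminals (Y1, Y2, …): affected rules were Expr → X2 Expr X2; Term → X2 Expr Term.

Expr -> a | c | Term X1 | X2 X2 | X2 Y1; Term -> X2 X1 | c | X1 Expr | X2 Y2; X1 -> c; X2 -> a; Y1 -> Expr X2; Y2 -> Expr Term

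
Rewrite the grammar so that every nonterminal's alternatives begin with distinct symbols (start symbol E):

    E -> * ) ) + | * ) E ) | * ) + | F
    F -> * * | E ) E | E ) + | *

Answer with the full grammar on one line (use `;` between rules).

E has alternatives sharing prefix '* )': factor to E → * ) E' with E' → ) + | E ) | +.
F has alternatives sharing prefix 'E )': factor to F → E ) F' with F' → E | +.
F has alternatives sharing prefix '*': factor to F → * F'' with F'' → * | ε.

E -> F | * ) E'; F -> E ) F' | * F''; E' -> ) + | E ) | +; F' -> E | +; F'' -> * | epsilon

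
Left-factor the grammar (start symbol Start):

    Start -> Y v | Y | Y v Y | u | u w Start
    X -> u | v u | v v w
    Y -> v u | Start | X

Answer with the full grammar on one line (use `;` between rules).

Start -> Y Start1 | u Start2; X -> u | v X1; Y -> v u | Start | X; Start1 -> ε | v Start11; Start2 -> ε | w Start; X1 -> u | v w; Start11 -> ε | Y

Start has alternatives sharing prefix 'Y': factor to Start → Y Start1 with Start1 → v | ε | v Y.
Start has alternatives sharing prefix 'u': factor to Start → u Start2 with Start2 → ε | w Start.
X has alternatives sharing prefix 'v': factor to X → v X1 with X1 → u | v w.
Start1 has alternatives sharing prefix 'v': factor to Start1 → v Start11 with Start11 → ε | Y.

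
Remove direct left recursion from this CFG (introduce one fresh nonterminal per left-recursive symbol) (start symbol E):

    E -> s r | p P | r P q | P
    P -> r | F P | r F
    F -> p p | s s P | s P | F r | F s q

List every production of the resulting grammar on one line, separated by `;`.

E -> s r | p P | r P q | P; P -> r | F P | r F; F -> p p F' | s s P F' | s P F'; F' -> r F' | s q F' | ε

F is directly left-recursive.
For F: α = {r, s q}, β = {p p, s s P, s P}. Rewrite as F → β F' and F' → α F' | ε.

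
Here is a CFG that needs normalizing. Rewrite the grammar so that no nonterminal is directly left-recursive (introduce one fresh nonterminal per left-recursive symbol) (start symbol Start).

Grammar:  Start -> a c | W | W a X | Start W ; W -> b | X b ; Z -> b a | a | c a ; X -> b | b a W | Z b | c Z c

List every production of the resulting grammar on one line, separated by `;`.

Directly left-recursive nonterminal: Start.
For Start: α = {W}, β = {a c, W, W a X}. Rewrite as Start → β Start1 and Start1 → α Start1 | ε.

Start -> a c Start1 | W Start1 | W a X Start1; W -> b | X b; Z -> b a | a | c a; X -> b | b a W | Z b | c Z c; Start1 -> W Start1 | ε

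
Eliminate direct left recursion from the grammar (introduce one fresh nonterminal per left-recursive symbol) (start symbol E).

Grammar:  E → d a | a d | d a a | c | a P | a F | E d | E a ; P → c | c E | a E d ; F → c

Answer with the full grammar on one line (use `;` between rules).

Left recursion appears on E.
For E: α = {d, a}, β = {d a, a d, d a a, c, a P, a F}. Rewrite as E → β E' and E' → α E' | ε.

E → d a E' | a d E' | d a a E' | c E' | a P E' | a F E'; P → c | c E | a E d; F → c; E' → d E' | a E' | ε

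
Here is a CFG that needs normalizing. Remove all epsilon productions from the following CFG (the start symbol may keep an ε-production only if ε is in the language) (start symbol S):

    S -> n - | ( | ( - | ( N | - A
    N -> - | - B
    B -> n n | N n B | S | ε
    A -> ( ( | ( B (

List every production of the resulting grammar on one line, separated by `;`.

S -> n - | ( | ( - | ( N | - A; N -> - | - B; B -> n n | N n B | N n | S; A -> ( ( | ( B (

Nullable nonterminals: {B}.
ε ∉ L(G), so no ε-production is kept.
Expand every rule over subsets of its nullable positions: B → N n B gives N n B | N n.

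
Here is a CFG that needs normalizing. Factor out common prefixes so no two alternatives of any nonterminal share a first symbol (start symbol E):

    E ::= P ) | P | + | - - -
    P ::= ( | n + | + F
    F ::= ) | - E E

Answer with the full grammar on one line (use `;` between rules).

E has alternatives sharing prefix 'P': factor to E → P E' with E' → ) | ε.

E ::= + | - - - | P E'; P ::= ( | n + | + F; F ::= ) | - E E; E' ::= ) | epsilon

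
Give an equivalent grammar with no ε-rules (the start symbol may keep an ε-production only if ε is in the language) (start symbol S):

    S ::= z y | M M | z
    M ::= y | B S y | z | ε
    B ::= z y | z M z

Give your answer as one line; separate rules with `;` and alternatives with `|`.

Nullable nonterminals: {M, S}.
ε ∈ L(G) since S is nullable, so keep S → ε.
For each production, add variants omitting each subset of nullable occurrences: S → M M gives M M | M. M → B S y gives B S y | B y. B → z M z gives z M z | z z.

S ::= z y | M M | M | z | ε; M ::= y | B S y | B y | z; B ::= z y | z M z | z z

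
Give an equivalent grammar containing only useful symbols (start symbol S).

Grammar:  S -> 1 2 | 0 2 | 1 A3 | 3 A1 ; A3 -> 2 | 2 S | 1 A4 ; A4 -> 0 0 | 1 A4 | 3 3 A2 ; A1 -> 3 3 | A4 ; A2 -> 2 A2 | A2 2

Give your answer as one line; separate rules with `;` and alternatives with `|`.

S -> 1 2 | 0 2 | 1 A3 | 3 A1; A3 -> 2 | 2 S | 1 A4; A4 -> 0 0 | 1 A4; A1 -> 3 3 | A4

Generating nonterminals: {A1, A3, A4, S}.
Reachable from S after that: {A1, A3, A4, S}.
Removed useless symbols: {A2} and every production mentioning them.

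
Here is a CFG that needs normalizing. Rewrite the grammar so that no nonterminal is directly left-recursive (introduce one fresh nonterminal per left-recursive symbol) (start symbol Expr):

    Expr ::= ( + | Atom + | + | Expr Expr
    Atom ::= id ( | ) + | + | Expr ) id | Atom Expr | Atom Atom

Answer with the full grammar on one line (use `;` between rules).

Left recursion appears on Expr, Atom.
For Expr: α = {Expr}, β = {( +, Atom +, +}. Rewrite as Expr → β Expr1 and Expr1 → α Expr1 | ε.
For Atom: α = {Expr, Atom}, β = {id (, ) +, +, Expr ) id}. Rewrite as Atom → β Atom1 and Atom1 → α Atom1 | ε.

Expr ::= ( + Expr1 | Atom + Expr1 | + Expr1; Atom ::= id ( Atom1 | ) + Atom1 | + Atom1 | Expr ) id Atom1; Expr1 ::= Expr Expr1 | ε; Atom1 ::= Expr Atom1 | Atom Atom1 | ε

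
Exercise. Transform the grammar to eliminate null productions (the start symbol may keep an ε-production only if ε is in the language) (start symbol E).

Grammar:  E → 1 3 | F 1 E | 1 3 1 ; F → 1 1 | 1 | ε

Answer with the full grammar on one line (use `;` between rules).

E → 1 3 | F 1 E | 1 E | 1 3 1; F → 1 1 | 1

Nullable nonterminals: {F}.
ε ∉ L(G), so no ε-production is kept.
Expand every rule over subsets of its nullable positions: E → F 1 E gives F 1 E | 1 E.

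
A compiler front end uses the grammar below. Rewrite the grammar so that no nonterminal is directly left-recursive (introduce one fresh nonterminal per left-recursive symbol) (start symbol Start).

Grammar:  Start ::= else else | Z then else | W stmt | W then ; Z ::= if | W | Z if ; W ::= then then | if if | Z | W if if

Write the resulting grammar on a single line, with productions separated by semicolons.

Z, W are directly left-recursive.
For Z: α = {if}, β = {if, W}. Rewrite as Z → β Z1 and Z1 → α Z1 | ε.
For W: α = {if if}, β = {then then, if if, Z}. Rewrite as W → β W1 and W1 → α W1 | ε.

Start ::= else else | Z then else | W stmt | W then; Z ::= if Z1 | W Z1; W ::= then then W1 | if if W1 | Z W1; Z1 ::= if Z1 | ε; W1 ::= if if W1 | ε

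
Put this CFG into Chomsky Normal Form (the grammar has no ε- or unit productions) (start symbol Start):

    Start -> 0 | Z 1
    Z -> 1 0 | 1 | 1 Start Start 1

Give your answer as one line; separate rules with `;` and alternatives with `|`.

Introduce a nonterminal for each terminal appearing in a rule of length ≥ 2: X1 → 1, X2 → 0.
Binarize each right-hand side of length ≥ 3 by chaining fresh nonterminals (Y1, Y2, …): affected rules were Z → X1 Start Start X1.

Start -> 0 | Z X1; Z -> X1 X2 | 1 | X1 Y1; X1 -> 1; X2 -> 0; Y1 -> Start Y2; Y2 -> Start X1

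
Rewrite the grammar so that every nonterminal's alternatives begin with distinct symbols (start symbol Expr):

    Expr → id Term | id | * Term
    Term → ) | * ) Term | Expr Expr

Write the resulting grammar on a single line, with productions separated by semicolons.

Expr → * Term | id Expr1; Term → ) | * ) Term | Expr Expr; Expr1 → Term | ε

Expr has alternatives sharing prefix 'id': factor to Expr → id Expr1 with Expr1 → Term | ε.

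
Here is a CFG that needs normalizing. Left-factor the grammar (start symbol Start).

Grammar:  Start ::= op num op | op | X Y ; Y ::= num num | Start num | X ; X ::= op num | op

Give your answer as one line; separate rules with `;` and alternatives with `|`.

Start has alternatives sharing prefix 'op': factor to Start → op Start1 with Start1 → num op | ε.
X has alternatives sharing prefix 'op': factor to X → op X1 with X1 → num | ε.

Start ::= X Y | op Start1; Y ::= num num | Start num | X; X ::= op X1; Start1 ::= num op | ε; X1 ::= num | ε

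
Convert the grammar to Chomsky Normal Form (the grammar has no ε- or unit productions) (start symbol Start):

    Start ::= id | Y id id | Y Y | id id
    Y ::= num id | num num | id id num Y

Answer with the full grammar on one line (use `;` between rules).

Introduce a nonterminal for each terminal appearing in a rule of length ≥ 2: X1 → id, X2 → num.
Binarize each right-hand side of length ≥ 3 by chaining fresh nonterminals (Y1, Y2, …): affected rules were Start → Y X1 X1; Y → X1 X1 X2 Y.

Start ::= id | Y Y1 | Y Y | X1 X1; Y ::= X2 X1 | X2 X2 | X1 Y2; X1 ::= id; X2 ::= num; Y1 ::= X1 X1; Y2 ::= X1 Y3; Y3 ::= X2 Y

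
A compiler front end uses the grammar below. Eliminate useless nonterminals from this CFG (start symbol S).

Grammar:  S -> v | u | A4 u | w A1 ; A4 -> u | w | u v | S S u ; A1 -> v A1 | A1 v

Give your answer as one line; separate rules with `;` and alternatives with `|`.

S -> v | u | A4 u; A4 -> u | w | u v | S S u

Generating nonterminals: {A4, S}.
Reachable from S after that: {A4, S}.
Removed useless symbols: {A1} and every production mentioning them.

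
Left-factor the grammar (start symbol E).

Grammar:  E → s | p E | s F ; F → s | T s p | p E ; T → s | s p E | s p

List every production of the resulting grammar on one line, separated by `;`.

E has alternatives sharing prefix 's': factor to E → s E' with E' → ε | F.
T has alternatives sharing prefix 's': factor to T → s T' with T' → ε | p E | p.
T' has alternatives sharing prefix 'p': factor to T' → p T'' with T'' → E | ε.

E → p E | s E'; F → s | T s p | p E; T → s T'; E' → ε | F; T' → ε | p T''; T'' → E | ε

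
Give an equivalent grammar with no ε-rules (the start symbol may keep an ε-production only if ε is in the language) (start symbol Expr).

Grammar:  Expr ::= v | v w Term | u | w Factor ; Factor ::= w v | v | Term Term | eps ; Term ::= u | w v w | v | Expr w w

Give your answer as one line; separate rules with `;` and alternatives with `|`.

Expr ::= v | v w Term | u | w Factor | w; Factor ::= w v | v | Term Term; Term ::= u | w v w | v | Expr w w

Nullable nonterminals: {Factor}.
ε ∉ L(G), so no ε-production is kept.
Expand every rule over subsets of its nullable positions: Expr → w Factor gives w Factor | w.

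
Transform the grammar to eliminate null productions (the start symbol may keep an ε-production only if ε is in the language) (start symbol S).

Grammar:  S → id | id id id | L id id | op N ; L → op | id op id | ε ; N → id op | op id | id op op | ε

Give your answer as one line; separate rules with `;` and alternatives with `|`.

S → id | id id id | L id id | id id | op N | op; L → op | id op id; N → id op | op id | id op op

Nullable nonterminals: {L, N}.
ε ∉ L(G), so no ε-production is kept.
Expand every rule over subsets of its nullable positions: S → L id id gives L id id | id id. S → op N gives op N | op.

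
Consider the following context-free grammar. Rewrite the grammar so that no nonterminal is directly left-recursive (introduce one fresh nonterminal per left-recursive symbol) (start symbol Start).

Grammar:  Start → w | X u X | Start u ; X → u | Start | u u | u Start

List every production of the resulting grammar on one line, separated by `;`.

Left recursion appears on Start.
For Start: α = {u}, β = {w, X u X}. Rewrite as Start → β Start1 and Start1 → α Start1 | ε.

Start → w Start1 | X u X Start1; X → u | Start | u u | u Start; Start1 → u Start1 | eps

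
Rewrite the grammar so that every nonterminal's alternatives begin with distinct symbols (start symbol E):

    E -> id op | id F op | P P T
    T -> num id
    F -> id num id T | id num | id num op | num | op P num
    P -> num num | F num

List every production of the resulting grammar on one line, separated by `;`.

E -> P P T | id E'; T -> num id; F -> num | op P num | id num F'; P -> num num | F num; E' -> op | F op; F' -> id T | ε | op

E has alternatives sharing prefix 'id': factor to E → id E' with E' → op | F op.
F has alternatives sharing prefix 'id num': factor to F → id num F' with F' → id T | ε | op.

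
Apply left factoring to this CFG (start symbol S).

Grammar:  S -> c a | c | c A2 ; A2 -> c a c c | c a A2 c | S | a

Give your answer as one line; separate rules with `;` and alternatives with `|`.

S -> c S'; A2 -> S | a | c a A2'; S' -> a | epsilon | A2; A2' -> c c | A2 c

S has alternatives sharing prefix 'c': factor to S → c S' with S' → a | ε | A2.
A2 has alternatives sharing prefix 'c a': factor to A2 → c a A2' with A2' → c c | A2 c.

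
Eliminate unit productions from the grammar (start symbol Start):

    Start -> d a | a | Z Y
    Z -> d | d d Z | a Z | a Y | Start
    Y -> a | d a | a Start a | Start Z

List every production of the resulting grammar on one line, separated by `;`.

Start -> d a | a | Z Y; Z -> d | d d Z | a Z | a Y | d a | a | Z Y; Y -> a | d a | a Start a | Start Z

Unit pairs: Z ⇒* {Start}.
For every A with A ⇒* B via unit rules, add B's non-unit alternatives to A; then delete every rule of the form X → Y.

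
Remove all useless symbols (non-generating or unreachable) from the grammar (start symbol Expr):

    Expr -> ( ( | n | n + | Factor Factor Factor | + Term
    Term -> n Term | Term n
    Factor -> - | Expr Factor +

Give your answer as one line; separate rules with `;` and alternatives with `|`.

Expr -> ( ( | n | n + | Factor Factor Factor; Factor -> - | Expr Factor +

Generating nonterminals: {Expr, Factor}.
Reachable from Expr after that: {Expr, Factor}.
Removed useless symbols: {Term} and every production mentioning them.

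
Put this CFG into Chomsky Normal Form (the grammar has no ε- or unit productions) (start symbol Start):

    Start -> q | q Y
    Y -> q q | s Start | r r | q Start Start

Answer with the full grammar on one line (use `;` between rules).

Introduce a nonterminal for each terminal appearing in a rule of length ≥ 2: X1 → q, X2 → s, X3 → r.
Binarize each right-hand side of length ≥ 3 by chaining fresh nonterminals (Y1, Y2, …): affected rules were Y → X1 Start Start.

Start -> q | X1 Y; Y -> X1 X1 | X2 Start | X3 X3 | X1 Y1; X1 -> q; X2 -> s; X3 -> r; Y1 -> Start Start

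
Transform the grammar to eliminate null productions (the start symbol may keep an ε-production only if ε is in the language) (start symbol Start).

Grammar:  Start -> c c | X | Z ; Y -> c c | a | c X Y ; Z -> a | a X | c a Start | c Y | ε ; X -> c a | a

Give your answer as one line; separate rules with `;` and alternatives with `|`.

The nullable symbols are {Start, Z}.
ε ∈ L(G) since Start is nullable, so keep Start → ε.
Expand every rule over subsets of its nullable positions: Z → c a Start gives c a Start | c a.

Start -> c c | X | Z | ε; Y -> c c | a | c X Y; Z -> a | a X | c a Start | c a | c Y; X -> c a | a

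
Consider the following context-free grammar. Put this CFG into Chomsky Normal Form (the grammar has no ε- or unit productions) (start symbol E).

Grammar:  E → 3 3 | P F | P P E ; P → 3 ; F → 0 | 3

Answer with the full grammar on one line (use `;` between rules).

Introduce a nonterminal for each terminal appearing in a rule of length ≥ 2: X1 → 3.
Binarize each right-hand side of length ≥ 3 by chaining fresh nonterminals (Y1, Y2, …): affected rules were E → P P E.

E → X1 X1 | P F | P Y1; P → 3; F → 0 | 3; X1 → 3; Y1 → P E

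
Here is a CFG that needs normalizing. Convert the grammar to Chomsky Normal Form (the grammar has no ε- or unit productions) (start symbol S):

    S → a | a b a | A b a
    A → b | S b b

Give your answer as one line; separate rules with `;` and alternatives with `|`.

Introduce a nonterminal for each terminal appearing in a rule of length ≥ 2: X1 → a, X2 → b.
Binarize each right-hand side of length ≥ 3 by chaining fresh nonterminals (Y1, Y2, …): affected rules were S → X1 X2 X1; S → A X2 X1; A → S X2 X2.

S → a | X1 Y1 | A Y2; A → b | S Y3; X1 → a; X2 → b; Y1 → X2 X1; Y2 → X2 X1; Y3 → X2 X2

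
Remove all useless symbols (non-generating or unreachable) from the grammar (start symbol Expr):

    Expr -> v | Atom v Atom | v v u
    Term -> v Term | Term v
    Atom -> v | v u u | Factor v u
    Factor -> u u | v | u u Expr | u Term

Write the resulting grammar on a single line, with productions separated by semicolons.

Expr -> v | Atom v Atom | v v u; Atom -> v | v u u | Factor v u; Factor -> u u | v | u u Expr

Generating nonterminals: {Atom, Expr, Factor}.
Reachable from Expr after that: {Atom, Expr, Factor}.
Removed useless symbols: {Term} and every production mentioning them.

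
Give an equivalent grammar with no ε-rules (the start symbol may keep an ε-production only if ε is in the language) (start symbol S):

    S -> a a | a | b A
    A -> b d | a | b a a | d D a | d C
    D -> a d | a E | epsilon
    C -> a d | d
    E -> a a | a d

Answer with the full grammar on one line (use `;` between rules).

Nullable set = {D}.
ε ∉ L(G), so no ε-production is kept.
Add the nullable-subset variants: A → d D a gives d D a | d a.

S -> a a | a | b A; A -> b d | a | b a a | d D a | d a | d C; D -> a d | a E; C -> a d | d; E -> a a | a d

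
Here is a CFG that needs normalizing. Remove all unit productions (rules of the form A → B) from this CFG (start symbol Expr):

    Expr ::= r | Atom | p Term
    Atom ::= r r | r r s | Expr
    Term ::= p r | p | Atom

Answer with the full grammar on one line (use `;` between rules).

Unit pairs: Atom ⇒* {Expr}; Expr ⇒* {Atom}; Term ⇒* {Atom, Expr}.
For each unit pair (A, B), copy every non-unit production of B to A, then drop all unit productions.

Expr ::= r r | r r s | r | p Term; Atom ::= r r | r r s | r | p Term; Term ::= p r | p | r r | r r s | r | p Term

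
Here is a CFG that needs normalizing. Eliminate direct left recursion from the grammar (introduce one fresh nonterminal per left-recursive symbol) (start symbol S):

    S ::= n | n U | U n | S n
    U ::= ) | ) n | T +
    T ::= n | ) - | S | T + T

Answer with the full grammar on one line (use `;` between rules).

Left recursion appears on S, T.
For S: α = {n}, β = {n, n U, U n}. Rewrite as S → β S' and S' → α S' | ε.
For T: α = {+ T}, β = {n, ) -, S}. Rewrite as T → β T' and T' → α T' | ε.

S ::= n S' | n U S' | U n S'; U ::= ) | ) n | T +; T ::= n T' | ) - T' | S T'; S' ::= n S' | eps; T' ::= + T T' | eps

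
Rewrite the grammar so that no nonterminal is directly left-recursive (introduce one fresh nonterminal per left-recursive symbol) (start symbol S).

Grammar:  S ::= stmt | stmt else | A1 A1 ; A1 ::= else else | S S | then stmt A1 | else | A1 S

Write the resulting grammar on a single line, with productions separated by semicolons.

A1 is directly left-recursive.
For A1: α = {S}, β = {else else, S S, then stmt A1, else}. Rewrite as A1 → β A1' and A1' → α A1' | ε.

S ::= stmt | stmt else | A1 A1; A1 ::= else else A1' | S S A1' | then stmt A1 A1' | else A1'; A1' ::= S A1' | ε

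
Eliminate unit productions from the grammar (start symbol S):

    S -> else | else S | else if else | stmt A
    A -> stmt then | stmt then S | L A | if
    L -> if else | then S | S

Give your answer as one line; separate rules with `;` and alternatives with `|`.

Unit pairs: L ⇒* {S}.
For each unit pair (A, B), copy every non-unit production of B to A, then drop all unit productions.

S -> else | else S | else if else | stmt A; A -> stmt then | stmt then S | L A | if; L -> if else | then S | else | else S | else if else | stmt A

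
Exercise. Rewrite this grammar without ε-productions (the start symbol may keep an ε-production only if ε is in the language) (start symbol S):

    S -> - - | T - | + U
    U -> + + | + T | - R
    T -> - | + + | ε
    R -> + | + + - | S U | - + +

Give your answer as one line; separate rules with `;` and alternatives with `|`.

The nullable symbols are {T}.
ε ∉ L(G), so no ε-production is kept.
For each production, add variants omitting each subset of nullable occurrences: S → T - gives T - | -. U → + T gives + T | +.

S -> - - | T - | - | + U; U -> + + | + T | + | - R; T -> - | + +; R -> + | + + - | S U | - + +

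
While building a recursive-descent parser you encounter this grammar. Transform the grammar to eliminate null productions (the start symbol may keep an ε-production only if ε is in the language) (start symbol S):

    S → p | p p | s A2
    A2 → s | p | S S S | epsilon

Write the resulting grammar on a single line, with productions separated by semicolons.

S → p | p p | s A2 | s; A2 → s | p | S S S

Nullable nonterminals: {A2}.
ε ∉ L(G), so no ε-production is kept.
Expand every rule over subsets of its nullable positions: S → s A2 gives s A2 | s.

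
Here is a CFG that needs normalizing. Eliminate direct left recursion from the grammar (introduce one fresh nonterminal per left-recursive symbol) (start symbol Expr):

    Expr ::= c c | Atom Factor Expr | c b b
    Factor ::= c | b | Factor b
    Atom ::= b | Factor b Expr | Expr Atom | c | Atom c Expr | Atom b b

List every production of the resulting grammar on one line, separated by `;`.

Expr ::= c c | Atom Factor Expr | c b b; Factor ::= c Factor1 | b Factor1; Atom ::= b Atom1 | Factor b Expr Atom1 | Expr Atom Atom1 | c Atom1; Factor1 ::= b Factor1 | ε; Atom1 ::= c Expr Atom1 | b b Atom1 | ε

Left recursion appears on Factor, Atom.
For Factor: α = {b}, β = {c, b}. Rewrite as Factor → β Factor1 and Factor1 → α Factor1 | ε.
For Atom: α = {c Expr, b b}, β = {b, Factor b Expr, Expr Atom, c}. Rewrite as Atom → β Atom1 and Atom1 → α Atom1 | ε.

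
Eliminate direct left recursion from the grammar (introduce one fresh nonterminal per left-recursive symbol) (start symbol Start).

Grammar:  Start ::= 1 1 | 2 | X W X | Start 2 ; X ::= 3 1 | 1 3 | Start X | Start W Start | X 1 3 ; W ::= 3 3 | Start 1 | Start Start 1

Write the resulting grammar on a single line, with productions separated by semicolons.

Left recursion appears on Start, X.
For Start: α = {2}, β = {1 1, 2, X W X}. Rewrite as Start → β Start1 and Start1 → α Start1 | ε.
For X: α = {1 3}, β = {3 1, 1 3, Start X, Start W Start}. Rewrite as X → β X1 and X1 → α X1 | ε.

Start ::= 1 1 Start1 | 2 Start1 | X W X Start1; X ::= 3 1 X1 | 1 3 X1 | Start X X1 | Start W Start X1; W ::= 3 3 | Start 1 | Start Start 1; Start1 ::= 2 Start1 | ε; X1 ::= 1 3 X1 | ε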